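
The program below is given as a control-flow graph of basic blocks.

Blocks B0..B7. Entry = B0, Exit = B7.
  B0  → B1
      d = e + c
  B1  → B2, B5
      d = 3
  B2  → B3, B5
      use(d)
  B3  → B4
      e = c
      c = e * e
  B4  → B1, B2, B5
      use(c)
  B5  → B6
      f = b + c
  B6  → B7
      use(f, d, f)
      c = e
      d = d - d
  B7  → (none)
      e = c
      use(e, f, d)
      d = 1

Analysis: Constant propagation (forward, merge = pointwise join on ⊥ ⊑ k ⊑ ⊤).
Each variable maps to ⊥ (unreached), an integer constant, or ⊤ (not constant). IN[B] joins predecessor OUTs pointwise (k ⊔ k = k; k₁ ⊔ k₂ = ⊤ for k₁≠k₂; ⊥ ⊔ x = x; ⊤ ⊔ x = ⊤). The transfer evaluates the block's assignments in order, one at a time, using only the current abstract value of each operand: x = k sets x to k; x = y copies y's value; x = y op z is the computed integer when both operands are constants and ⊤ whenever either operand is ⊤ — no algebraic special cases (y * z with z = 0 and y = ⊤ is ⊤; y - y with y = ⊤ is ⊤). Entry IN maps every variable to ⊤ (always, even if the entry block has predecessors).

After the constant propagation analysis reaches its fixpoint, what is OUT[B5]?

Answer: {a: ⊤, b: ⊤, c: ⊤, d: 3, e: ⊤, f: ⊤}

Trace:
Converged values:
  B0:  IN=(all ⊤)  OUT=(all ⊤)
  B1:  IN=(all ⊤)  OUT={d:3; rest ⊤}
  B2:  IN={d:3; rest ⊤}  OUT={d:3; rest ⊤}
  B3:  IN={d:3; rest ⊤}  OUT={d:3; rest ⊤}
  B4:  IN={d:3; rest ⊤}  OUT={d:3; rest ⊤}
  B5:  IN={d:3; rest ⊤}  OUT={d:3; rest ⊤}
  B6:  IN={d:3; rest ⊤}  OUT={d:0; rest ⊤}
  B7:  IN={d:0; rest ⊤}  OUT={d:1; rest ⊤}

Merge at B5: IN[B5] = OUT[B1] ⊔ OUT[B2] ⊔ OUT[B4] = {a: ⊤, b: ⊤, c: ⊤, d: 3, e: ⊤, f: ⊤}
Applying B5's transfer function to that IN value gives OUT[B5] (row B5 above).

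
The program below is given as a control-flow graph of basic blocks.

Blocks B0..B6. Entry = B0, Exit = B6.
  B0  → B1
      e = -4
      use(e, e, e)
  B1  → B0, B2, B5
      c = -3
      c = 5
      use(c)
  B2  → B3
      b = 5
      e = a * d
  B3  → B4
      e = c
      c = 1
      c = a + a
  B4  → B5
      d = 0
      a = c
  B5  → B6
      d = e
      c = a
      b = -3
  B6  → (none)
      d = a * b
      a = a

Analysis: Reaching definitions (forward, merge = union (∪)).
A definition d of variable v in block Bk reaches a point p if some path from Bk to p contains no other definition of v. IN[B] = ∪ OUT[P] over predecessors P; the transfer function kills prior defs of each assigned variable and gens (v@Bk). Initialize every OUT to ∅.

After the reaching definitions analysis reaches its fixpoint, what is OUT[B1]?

Converged values:
  B0: | IN={c@B1, e@B0} | OUT={c@B1, e@B0}
  B1: | IN={c@B1, e@B0} | OUT={c@B1, e@B0}
  B2: | IN={c@B1, e@B0} | OUT={b@B2, c@B1, e@B2}
  B3: | IN={b@B2, c@B1, e@B2} | OUT={b@B2, c@B3, e@B3}
  B4: | IN={b@B2, c@B3, e@B3} | OUT={a@B4, b@B2, c@B3, d@B4, e@B3}
  B5: | IN={a@B4, b@B2, c@B1, c@B3, d@B4, e@B0, e@B3} | OUT={a@B4, b@B5, c@B5, d@B5, e@B0, e@B3}
  B6: | IN={a@B4, b@B5, c@B5, d@B5, e@B0, e@B3} | OUT={a@B6, b@B5, c@B5, d@B6, e@B0, e@B3}

Merge at B1: IN[B1] = OUT[B0] = {c@B1, e@B0}
Applying B1's transfer function to that IN value gives OUT[B1] (row B1 above).

Answer: {c@B1, e@B0}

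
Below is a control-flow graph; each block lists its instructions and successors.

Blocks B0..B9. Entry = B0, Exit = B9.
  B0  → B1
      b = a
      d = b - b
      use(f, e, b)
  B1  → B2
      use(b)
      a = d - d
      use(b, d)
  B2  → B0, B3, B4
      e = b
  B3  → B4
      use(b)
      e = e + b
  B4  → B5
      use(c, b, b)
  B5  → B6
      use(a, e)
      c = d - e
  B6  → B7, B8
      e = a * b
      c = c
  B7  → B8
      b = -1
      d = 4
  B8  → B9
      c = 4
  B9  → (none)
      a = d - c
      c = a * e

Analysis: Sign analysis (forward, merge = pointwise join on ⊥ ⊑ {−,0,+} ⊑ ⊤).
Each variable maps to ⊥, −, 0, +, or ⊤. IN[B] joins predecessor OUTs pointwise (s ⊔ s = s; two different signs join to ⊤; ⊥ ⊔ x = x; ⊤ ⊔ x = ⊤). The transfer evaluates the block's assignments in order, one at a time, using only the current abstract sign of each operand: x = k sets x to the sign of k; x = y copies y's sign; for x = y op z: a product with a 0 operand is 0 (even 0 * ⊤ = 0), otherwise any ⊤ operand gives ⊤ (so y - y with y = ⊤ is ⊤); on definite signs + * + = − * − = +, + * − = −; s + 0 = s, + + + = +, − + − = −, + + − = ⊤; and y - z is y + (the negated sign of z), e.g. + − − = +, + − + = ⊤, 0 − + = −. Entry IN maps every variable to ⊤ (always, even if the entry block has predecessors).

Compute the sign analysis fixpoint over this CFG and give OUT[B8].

Per-block solution:
  B0:  IN=(all ⊤)  OUT=(all ⊤)
  B1:  IN=(all ⊤)  OUT=(all ⊤)
  B2:  IN=(all ⊤)  OUT=(all ⊤)
  B3:  IN=(all ⊤)  OUT=(all ⊤)
  B4:  IN=(all ⊤)  OUT=(all ⊤)
  B5:  IN=(all ⊤)  OUT=(all ⊤)
  B6:  IN=(all ⊤)  OUT=(all ⊤)
  B7:  IN=(all ⊤)  OUT={b:-, d:+; rest ⊤}
  B8:  IN=(all ⊤)  OUT={c:+; rest ⊤}
  B9:  IN={c:+; rest ⊤}  OUT=(all ⊤)

Merge at B8: IN[B8] = OUT[B6] ⊔ OUT[B7] = {a: ⊤, b: ⊤, c: ⊤, d: ⊤, e: ⊤, f: ⊤}
Applying B8's transfer function to that IN value gives OUT[B8] (row B8 above).

Answer: {a: ⊤, b: ⊤, c: +, d: ⊤, e: ⊤, f: ⊤}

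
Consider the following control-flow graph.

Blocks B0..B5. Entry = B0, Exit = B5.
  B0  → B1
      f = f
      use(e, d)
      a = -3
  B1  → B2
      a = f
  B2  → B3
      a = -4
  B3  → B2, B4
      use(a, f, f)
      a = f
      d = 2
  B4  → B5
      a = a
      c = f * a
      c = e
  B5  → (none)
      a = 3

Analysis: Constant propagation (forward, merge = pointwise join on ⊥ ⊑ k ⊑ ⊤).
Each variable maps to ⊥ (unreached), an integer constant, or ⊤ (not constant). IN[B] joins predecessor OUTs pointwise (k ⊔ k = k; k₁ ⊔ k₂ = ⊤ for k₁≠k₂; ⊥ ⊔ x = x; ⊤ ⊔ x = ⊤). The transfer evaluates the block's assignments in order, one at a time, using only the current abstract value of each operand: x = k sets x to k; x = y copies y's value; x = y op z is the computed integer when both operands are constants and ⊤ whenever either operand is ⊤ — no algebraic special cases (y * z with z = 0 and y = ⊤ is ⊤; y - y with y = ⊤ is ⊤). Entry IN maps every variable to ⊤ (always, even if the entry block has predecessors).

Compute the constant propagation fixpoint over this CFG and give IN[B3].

Fixpoint table:
  B0: | IN=(all ⊤) | OUT={a:-3; rest ⊤}
  B1: | IN={a:-3; rest ⊤} | OUT=(all ⊤)
  B2: | IN=(all ⊤) | OUT={a:-4; rest ⊤}
  B3: | IN={a:-4; rest ⊤} | OUT={d:2; rest ⊤}
  B4: | IN={d:2; rest ⊤} | OUT={d:2; rest ⊤}
  B5: | IN={d:2; rest ⊤} | OUT={a:3, d:2; rest ⊤}

Merge at B3: IN[B3] = OUT[B2] = {a: -4, b: ⊤, c: ⊤, d: ⊤, e: ⊤, f: ⊤}

Answer: {a: -4, b: ⊤, c: ⊤, d: ⊤, e: ⊤, f: ⊤}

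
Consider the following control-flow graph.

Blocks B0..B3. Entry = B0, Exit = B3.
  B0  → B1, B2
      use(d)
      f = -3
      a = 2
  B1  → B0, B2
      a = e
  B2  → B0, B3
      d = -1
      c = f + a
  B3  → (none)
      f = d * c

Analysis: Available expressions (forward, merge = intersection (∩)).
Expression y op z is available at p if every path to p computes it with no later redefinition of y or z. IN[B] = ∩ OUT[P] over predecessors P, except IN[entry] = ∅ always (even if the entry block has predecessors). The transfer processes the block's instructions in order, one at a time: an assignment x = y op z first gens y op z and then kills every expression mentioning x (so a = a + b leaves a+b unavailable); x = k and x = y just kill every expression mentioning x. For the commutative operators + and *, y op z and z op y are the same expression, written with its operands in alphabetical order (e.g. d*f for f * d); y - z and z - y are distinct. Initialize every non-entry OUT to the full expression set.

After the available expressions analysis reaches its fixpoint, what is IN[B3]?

Answer: {a+f}

Working:
Converged values:
  B0: | IN={} | OUT={}
  B1: | IN={} | OUT={}
  B2: | IN={} | OUT={a+f}
  B3: | IN={a+f} | OUT={c*d}

Merge at B3: IN[B3] = OUT[B2] = {a+f}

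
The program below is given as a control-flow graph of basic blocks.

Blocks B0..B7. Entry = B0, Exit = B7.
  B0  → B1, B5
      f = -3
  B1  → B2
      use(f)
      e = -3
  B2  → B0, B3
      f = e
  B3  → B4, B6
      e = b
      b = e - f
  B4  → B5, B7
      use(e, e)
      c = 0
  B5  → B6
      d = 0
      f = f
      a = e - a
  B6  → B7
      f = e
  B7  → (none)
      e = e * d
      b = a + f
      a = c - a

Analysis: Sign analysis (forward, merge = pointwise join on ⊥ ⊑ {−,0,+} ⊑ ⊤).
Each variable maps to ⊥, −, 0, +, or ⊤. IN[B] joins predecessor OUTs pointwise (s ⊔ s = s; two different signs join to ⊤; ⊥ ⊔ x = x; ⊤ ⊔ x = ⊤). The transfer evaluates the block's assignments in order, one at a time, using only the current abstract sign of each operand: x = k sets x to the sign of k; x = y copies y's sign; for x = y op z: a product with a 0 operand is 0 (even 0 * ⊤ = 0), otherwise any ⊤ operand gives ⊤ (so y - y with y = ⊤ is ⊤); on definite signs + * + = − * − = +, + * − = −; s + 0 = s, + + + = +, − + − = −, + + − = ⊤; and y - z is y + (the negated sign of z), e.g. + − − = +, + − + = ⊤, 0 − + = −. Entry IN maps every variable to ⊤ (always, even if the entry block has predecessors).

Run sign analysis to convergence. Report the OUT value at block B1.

Answer: {a: ⊤, b: ⊤, c: ⊤, d: ⊤, e: -, f: -}

Trace:
Converged values:
  B0: | IN=(all ⊤) | OUT={f:-; rest ⊤}
  B1: | IN={f:-; rest ⊤} | OUT={e:-, f:-; rest ⊤}
  B2: | IN={e:-, f:-; rest ⊤} | OUT={e:-, f:-; rest ⊤}
  B3: | IN={e:-, f:-; rest ⊤} | OUT={f:-; rest ⊤}
  B4: | IN={f:-; rest ⊤} | OUT={c:0, f:-; rest ⊤}
  B5: | IN={f:-; rest ⊤} | OUT={d:0, f:-; rest ⊤}
  B6: | IN={f:-; rest ⊤} | OUT=(all ⊤)
  B7: | IN=(all ⊤) | OUT=(all ⊤)

Merge at B1: IN[B1] = OUT[B0] = {a: ⊤, b: ⊤, c: ⊤, d: ⊤, e: ⊤, f: -}
Applying B1's transfer function to that IN value gives OUT[B1] (row B1 above).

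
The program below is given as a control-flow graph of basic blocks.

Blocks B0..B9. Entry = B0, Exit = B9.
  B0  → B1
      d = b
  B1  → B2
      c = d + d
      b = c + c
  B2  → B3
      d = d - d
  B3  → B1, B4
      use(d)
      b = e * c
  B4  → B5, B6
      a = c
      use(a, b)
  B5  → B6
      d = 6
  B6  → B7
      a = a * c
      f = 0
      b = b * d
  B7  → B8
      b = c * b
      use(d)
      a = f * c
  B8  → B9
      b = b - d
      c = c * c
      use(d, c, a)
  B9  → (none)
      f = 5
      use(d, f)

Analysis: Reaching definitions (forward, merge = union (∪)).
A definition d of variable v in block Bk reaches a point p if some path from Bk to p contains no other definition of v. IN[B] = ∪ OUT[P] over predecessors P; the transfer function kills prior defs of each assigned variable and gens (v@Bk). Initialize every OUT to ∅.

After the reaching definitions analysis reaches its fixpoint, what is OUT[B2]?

Answer: {b@B1, c@B1, d@B2}

Trace:
Converged values:
  B0:   IN={}   OUT={d@B0}
  B1:   IN={b@B3, c@B1, d@B0, d@B2}   OUT={b@B1, c@B1, d@B0, d@B2}
  B2:   IN={b@B1, c@B1, d@B0, d@B2}   OUT={b@B1, c@B1, d@B2}
  B3:   IN={b@B1, c@B1, d@B2}   OUT={b@B3, c@B1, d@B2}
  B4:   IN={b@B3, c@B1, d@B2}   OUT={a@B4, b@B3, c@B1, d@B2}
  B5:   IN={a@B4, b@B3, c@B1, d@B2}   OUT={a@B4, b@B3, c@B1, d@B5}
  B6:   IN={a@B4, b@B3, c@B1, d@B2, d@B5}   OUT={a@B6, b@B6, c@B1, d@B2, d@B5, f@B6}
  B7:   IN={a@B6, b@B6, c@B1, d@B2, d@B5, f@B6}   OUT={a@B7, b@B7, c@B1, d@B2, d@B5, f@B6}
  B8:   IN={a@B7, b@B7, c@B1, d@B2, d@B5, f@B6}   OUT={a@B7, b@B8, c@B8, d@B2, d@B5, f@B6}
  B9:   IN={a@B7, b@B8, c@B8, d@B2, d@B5, f@B6}   OUT={a@B7, b@B8, c@B8, d@B2, d@B5, f@B9}

Merge at B2: IN[B2] = OUT[B1] = {b@B1, c@B1, d@B0, d@B2}
Applying B2's transfer function to that IN value gives OUT[B2] (row B2 above).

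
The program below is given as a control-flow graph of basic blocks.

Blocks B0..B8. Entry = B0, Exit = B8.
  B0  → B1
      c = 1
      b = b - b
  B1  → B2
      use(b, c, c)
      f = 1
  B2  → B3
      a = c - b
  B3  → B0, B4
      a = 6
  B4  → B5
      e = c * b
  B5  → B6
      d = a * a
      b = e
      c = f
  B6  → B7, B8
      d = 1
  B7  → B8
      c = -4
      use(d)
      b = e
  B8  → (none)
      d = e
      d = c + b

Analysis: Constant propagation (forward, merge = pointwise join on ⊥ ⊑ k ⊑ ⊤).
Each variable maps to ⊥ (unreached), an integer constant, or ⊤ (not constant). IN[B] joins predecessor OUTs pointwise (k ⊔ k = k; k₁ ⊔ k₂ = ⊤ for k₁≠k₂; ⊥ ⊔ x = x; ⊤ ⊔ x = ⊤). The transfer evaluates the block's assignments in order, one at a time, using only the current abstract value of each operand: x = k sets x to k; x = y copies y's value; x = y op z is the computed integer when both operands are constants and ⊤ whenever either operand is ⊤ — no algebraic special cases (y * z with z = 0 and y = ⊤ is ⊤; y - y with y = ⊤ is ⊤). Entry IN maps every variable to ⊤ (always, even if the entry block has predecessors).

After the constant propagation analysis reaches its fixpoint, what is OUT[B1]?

Converged values:
  B0: | IN=(all ⊤) | OUT={c:1; rest ⊤}
  B1: | IN={c:1; rest ⊤} | OUT={c:1, f:1; rest ⊤}
  B2: | IN={c:1, f:1; rest ⊤} | OUT={c:1, f:1; rest ⊤}
  B3: | IN={c:1, f:1; rest ⊤} | OUT={a:6, c:1, f:1; rest ⊤}
  B4: | IN={a:6, c:1, f:1; rest ⊤} | OUT={a:6, c:1, f:1; rest ⊤}
  B5: | IN={a:6, c:1, f:1; rest ⊤} | OUT={a:6, c:1, d:36, f:1; rest ⊤}
  B6: | IN={a:6, c:1, d:36, f:1; rest ⊤} | OUT={a:6, c:1, d:1, f:1; rest ⊤}
  B7: | IN={a:6, c:1, d:1, f:1; rest ⊤} | OUT={a:6, c:-4, d:1, f:1; rest ⊤}
  B8: | IN={a:6, d:1, f:1; rest ⊤} | OUT={a:6, f:1; rest ⊤}

Merge at B1: IN[B1] = OUT[B0] = {a: ⊤, b: ⊤, c: 1, d: ⊤, e: ⊤, f: ⊤}
Applying B1's transfer function to that IN value gives OUT[B1] (row B1 above).

Answer: {a: ⊤, b: ⊤, c: 1, d: ⊤, e: ⊤, f: 1}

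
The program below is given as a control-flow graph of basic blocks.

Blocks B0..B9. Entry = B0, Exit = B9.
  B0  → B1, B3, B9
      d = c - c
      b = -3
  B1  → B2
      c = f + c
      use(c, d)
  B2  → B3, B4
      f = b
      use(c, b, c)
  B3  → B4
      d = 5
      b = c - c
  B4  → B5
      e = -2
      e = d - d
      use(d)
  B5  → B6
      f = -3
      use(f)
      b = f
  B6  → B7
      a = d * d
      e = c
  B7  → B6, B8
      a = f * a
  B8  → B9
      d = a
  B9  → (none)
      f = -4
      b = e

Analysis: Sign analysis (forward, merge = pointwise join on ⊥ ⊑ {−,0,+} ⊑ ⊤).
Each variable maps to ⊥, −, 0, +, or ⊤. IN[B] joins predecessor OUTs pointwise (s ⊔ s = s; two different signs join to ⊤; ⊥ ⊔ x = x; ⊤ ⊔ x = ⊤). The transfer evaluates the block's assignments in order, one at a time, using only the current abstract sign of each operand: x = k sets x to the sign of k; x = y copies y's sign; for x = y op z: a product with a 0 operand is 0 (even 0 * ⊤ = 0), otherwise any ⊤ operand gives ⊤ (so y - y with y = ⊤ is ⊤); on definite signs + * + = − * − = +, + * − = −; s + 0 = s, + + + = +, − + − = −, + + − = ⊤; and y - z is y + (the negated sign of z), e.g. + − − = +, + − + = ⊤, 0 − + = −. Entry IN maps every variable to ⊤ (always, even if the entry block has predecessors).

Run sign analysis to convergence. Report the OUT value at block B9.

Answer: {a: ⊤, b: ⊤, c: ⊤, d: ⊤, e: ⊤, f: -}

Working:
Fixpoint table:
  B0:   IN=(all ⊤)   OUT={b:-; rest ⊤}
  B1:   IN={b:-; rest ⊤}   OUT={b:-; rest ⊤}
  B2:   IN={b:-; rest ⊤}   OUT={b:-, f:-; rest ⊤}
  B3:   IN={b:-; rest ⊤}   OUT={d:+; rest ⊤}
  B4:   IN=(all ⊤)   OUT=(all ⊤)
  B5:   IN=(all ⊤)   OUT={b:-, f:-; rest ⊤}
  B6:   IN={b:-, f:-; rest ⊤}   OUT={b:-, f:-; rest ⊤}
  B7:   IN={b:-, f:-; rest ⊤}   OUT={b:-, f:-; rest ⊤}
  B8:   IN={b:-, f:-; rest ⊤}   OUT={b:-, f:-; rest ⊤}
  B9:   IN={b:-; rest ⊤}   OUT={f:-; rest ⊤}

Merge at B9: IN[B9] = OUT[B0] ⊔ OUT[B8] = {a: ⊤, b: -, c: ⊤, d: ⊤, e: ⊤, f: ⊤}
Applying B9's transfer function to that IN value gives OUT[B9] (row B9 above).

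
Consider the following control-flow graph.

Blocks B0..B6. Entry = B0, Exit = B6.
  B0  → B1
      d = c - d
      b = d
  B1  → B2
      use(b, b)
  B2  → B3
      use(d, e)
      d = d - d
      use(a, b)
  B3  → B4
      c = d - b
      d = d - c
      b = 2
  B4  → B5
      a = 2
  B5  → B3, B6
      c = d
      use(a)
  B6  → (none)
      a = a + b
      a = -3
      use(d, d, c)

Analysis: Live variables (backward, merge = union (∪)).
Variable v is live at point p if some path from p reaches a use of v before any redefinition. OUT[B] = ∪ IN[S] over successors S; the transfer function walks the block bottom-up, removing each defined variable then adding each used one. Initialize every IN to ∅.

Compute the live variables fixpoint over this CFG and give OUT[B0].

Converged values:
  B0:   IN={a, c, d, e}   OUT={a, b, d, e}
  B1:   IN={a, b, d, e}   OUT={a, b, d, e}
  B2:   IN={a, b, d, e}   OUT={b, d}
  B3:   IN={b, d}   OUT={b, d}
  B4:   IN={b, d}   OUT={a, b, d}
  B5:   IN={a, b, d}   OUT={a, b, c, d}
  B6:   IN={a, b, c, d}   OUT={}

Merge at B0: OUT[B0] = IN[B1] = {a, b, d, e}

Answer: {a, b, d, e}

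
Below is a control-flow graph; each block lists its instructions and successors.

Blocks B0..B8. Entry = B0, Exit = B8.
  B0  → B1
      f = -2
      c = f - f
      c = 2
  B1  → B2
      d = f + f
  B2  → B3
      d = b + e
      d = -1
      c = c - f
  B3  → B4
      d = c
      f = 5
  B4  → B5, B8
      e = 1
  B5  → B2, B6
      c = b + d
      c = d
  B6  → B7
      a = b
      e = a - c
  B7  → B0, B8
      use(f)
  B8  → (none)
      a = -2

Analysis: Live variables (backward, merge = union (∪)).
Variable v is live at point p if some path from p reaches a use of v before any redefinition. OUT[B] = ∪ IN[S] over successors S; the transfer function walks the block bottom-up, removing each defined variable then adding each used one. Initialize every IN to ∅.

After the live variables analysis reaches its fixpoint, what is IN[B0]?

Converged values:
  B0: | IN={b, e} | OUT={b, c, e, f}
  B1: | IN={b, c, e, f} | OUT={b, c, e, f}
  B2: | IN={b, c, e, f} | OUT={b, c}
  B3: | IN={b, c} | OUT={b, d, f}
  B4: | IN={b, d, f} | OUT={b, d, e, f}
  B5: | IN={b, d, e, f} | OUT={b, c, e, f}
  B6: | IN={b, c, f} | OUT={b, e, f}
  B7: | IN={b, e, f} | OUT={b, e}
  B8: | IN={} | OUT={}

Merge at B0: OUT[B0] = IN[B1] = {b, c, e, f}
Applying B0's transfer function to that OUT value gives IN[B0] (row B0 above).

Answer: {b, e}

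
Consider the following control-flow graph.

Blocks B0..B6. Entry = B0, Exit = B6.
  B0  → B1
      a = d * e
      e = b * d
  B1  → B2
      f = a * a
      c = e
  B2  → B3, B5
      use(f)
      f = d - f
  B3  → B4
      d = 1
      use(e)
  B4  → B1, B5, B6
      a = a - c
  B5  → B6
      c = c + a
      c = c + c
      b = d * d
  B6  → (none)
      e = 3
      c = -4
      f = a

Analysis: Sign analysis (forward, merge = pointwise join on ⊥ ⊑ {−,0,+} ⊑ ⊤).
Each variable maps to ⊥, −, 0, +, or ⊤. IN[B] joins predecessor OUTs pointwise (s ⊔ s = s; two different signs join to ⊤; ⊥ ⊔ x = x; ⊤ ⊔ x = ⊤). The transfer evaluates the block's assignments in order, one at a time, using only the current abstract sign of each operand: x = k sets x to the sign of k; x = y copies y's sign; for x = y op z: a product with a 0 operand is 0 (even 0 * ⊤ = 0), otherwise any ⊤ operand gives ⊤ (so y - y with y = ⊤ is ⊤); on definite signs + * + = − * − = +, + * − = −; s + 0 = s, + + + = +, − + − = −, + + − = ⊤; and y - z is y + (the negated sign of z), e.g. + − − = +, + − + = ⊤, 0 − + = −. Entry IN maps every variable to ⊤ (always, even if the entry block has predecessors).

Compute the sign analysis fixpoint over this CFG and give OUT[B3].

Converged values:
  B0:   IN=(all ⊤)   OUT=(all ⊤)
  B1:   IN=(all ⊤)   OUT=(all ⊤)
  B2:   IN=(all ⊤)   OUT=(all ⊤)
  B3:   IN=(all ⊤)   OUT={d:+; rest ⊤}
  B4:   IN={d:+; rest ⊤}   OUT={d:+; rest ⊤}
  B5:   IN=(all ⊤)   OUT=(all ⊤)
  B6:   IN=(all ⊤)   OUT={c:-, e:+; rest ⊤}

Merge at B3: IN[B3] = OUT[B2] = {a: ⊤, b: ⊤, c: ⊤, d: ⊤, e: ⊤, f: ⊤}
Applying B3's transfer function to that IN value gives OUT[B3] (row B3 above).

Answer: {a: ⊤, b: ⊤, c: ⊤, d: +, e: ⊤, f: ⊤}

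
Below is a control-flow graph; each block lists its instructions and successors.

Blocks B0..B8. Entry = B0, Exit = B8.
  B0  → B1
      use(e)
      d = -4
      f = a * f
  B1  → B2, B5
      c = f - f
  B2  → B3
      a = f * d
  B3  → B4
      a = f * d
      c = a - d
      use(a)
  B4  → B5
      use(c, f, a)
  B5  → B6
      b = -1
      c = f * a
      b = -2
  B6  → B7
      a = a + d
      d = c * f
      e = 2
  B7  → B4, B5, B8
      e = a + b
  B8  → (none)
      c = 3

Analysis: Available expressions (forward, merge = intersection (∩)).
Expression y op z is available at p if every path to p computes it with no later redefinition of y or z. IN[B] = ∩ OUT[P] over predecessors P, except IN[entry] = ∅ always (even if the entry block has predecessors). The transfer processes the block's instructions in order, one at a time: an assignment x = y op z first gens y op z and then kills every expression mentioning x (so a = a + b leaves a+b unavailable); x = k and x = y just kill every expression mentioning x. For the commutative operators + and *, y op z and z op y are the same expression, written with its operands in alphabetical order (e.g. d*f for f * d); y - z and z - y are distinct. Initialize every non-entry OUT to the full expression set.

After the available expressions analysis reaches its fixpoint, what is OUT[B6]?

Answer: {c*f, f-f}

Working:
Fixpoint table:
  B0:   IN={}   OUT={}
  B1:   IN={}   OUT={f-f}
  B2:   IN={f-f}   OUT={d*f, f-f}
  B3:   IN={d*f, f-f}   OUT={a-d, d*f, f-f}
  B4:   IN={f-f}   OUT={f-f}
  B5:   IN={f-f}   OUT={a*f, f-f}
  B6:   IN={a*f, f-f}   OUT={c*f, f-f}
  B7:   IN={c*f, f-f}   OUT={a+b, c*f, f-f}
  B8:   IN={a+b, c*f, f-f}   OUT={a+b, f-f}

Merge at B6: IN[B6] = OUT[B5] = {a*f, f-f}
Applying B6's transfer function to that IN value gives OUT[B6] (row B6 above).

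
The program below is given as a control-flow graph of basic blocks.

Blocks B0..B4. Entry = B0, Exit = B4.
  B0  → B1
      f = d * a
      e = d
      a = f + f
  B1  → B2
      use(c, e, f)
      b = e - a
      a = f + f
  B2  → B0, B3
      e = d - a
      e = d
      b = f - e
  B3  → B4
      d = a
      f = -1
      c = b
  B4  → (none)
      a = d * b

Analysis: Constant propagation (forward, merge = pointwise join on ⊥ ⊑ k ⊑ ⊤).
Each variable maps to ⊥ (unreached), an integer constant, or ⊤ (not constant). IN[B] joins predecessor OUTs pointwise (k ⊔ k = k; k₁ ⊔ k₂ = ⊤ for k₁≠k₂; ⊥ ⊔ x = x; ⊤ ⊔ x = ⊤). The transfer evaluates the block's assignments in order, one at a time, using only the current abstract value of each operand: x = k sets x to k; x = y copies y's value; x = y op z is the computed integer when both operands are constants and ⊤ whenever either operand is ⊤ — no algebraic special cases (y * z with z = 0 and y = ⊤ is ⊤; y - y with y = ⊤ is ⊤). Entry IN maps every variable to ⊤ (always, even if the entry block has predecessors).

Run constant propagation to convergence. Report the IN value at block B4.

Per-block solution:
  B0:  IN=(all ⊤)  OUT=(all ⊤)
  B1:  IN=(all ⊤)  OUT=(all ⊤)
  B2:  IN=(all ⊤)  OUT=(all ⊤)
  B3:  IN=(all ⊤)  OUT={f:-1; rest ⊤}
  B4:  IN={f:-1; rest ⊤}  OUT={f:-1; rest ⊤}

Merge at B4: IN[B4] = OUT[B3] = {a: ⊤, b: ⊤, c: ⊤, d: ⊤, e: ⊤, f: -1}

Answer: {a: ⊤, b: ⊤, c: ⊤, d: ⊤, e: ⊤, f: -1}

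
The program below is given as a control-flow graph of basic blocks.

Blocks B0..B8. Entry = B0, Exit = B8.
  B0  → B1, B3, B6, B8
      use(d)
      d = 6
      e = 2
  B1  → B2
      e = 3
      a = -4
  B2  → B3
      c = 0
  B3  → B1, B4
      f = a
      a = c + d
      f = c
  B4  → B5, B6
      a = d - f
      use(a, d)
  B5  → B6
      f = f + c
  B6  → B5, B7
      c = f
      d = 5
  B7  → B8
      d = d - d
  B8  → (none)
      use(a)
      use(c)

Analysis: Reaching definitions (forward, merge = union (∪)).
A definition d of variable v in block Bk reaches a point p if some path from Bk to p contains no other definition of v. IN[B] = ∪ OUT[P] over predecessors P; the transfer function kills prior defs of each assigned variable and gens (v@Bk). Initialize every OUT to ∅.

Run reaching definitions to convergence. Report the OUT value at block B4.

Per-block solution:
  B0: | IN={} | OUT={d@B0, e@B0}
  B1: | IN={a@B3, c@B2, d@B0, e@B0, e@B1, f@B3} | OUT={a@B1, c@B2, d@B0, e@B1, f@B3}
  B2: | IN={a@B1, c@B2, d@B0, e@B1, f@B3} | OUT={a@B1, c@B2, d@B0, e@B1, f@B3}
  B3: | IN={a@B1, c@B2, d@B0, e@B0, e@B1, f@B3} | OUT={a@B3, c@B2, d@B0, e@B0, e@B1, f@B3}
  B4: | IN={a@B3, c@B2, d@B0, e@B0, e@B1, f@B3} | OUT={a@B4, c@B2, d@B0, e@B0, e@B1, f@B3}
  B5: | IN={a@B4, c@B2, c@B6, d@B0, d@B6, e@B0, e@B1, f@B3, f@B5} | OUT={a@B4, c@B2, c@B6, d@B0, d@B6, e@B0, e@B1, f@B5}
  B6: | IN={a@B4, c@B2, c@B6, d@B0, d@B6, e@B0, e@B1, f@B3, f@B5} | OUT={a@B4, c@B6, d@B6, e@B0, e@B1, f@B3, f@B5}
  B7: | IN={a@B4, c@B6, d@B6, e@B0, e@B1, f@B3, f@B5} | OUT={a@B4, c@B6, d@B7, e@B0, e@B1, f@B3, f@B5}
  B8: | IN={a@B4, c@B6, d@B0, d@B7, e@B0, e@B1, f@B3, f@B5} | OUT={a@B4, c@B6, d@B0, d@B7, e@B0, e@B1, f@B3, f@B5}

Merge at B4: IN[B4] = OUT[B3] = {a@B3, c@B2, d@B0, e@B0, e@B1, f@B3}
Applying B4's transfer function to that IN value gives OUT[B4] (row B4 above).

Answer: {a@B4, c@B2, d@B0, e@B0, e@B1, f@B3}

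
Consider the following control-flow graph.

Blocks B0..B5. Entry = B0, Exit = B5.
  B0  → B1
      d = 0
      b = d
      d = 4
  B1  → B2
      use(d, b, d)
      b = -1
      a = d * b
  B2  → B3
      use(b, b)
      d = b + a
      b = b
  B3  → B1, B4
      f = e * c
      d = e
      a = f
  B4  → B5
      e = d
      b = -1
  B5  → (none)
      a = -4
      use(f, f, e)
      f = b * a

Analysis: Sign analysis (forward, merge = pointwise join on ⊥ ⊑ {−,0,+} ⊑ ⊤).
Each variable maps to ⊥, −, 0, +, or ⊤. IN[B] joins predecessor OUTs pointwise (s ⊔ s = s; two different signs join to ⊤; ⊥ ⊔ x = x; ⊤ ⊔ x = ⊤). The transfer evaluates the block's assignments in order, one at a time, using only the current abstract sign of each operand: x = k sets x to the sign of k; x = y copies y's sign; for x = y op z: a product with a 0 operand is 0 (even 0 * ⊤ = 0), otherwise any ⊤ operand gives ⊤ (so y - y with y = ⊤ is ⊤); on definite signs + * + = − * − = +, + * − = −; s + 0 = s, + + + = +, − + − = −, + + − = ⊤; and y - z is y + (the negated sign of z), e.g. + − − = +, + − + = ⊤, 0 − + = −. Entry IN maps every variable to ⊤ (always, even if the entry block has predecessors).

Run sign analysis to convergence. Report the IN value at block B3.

Answer: {a: ⊤, b: -, c: ⊤, d: ⊤, e: ⊤, f: ⊤}

Trace:
Per-block solution:
  B0:  IN=(all ⊤)  OUT={b:0, d:+; rest ⊤}
  B1:  IN=(all ⊤)  OUT={b:-; rest ⊤}
  B2:  IN={b:-; rest ⊤}  OUT={b:-; rest ⊤}
  B3:  IN={b:-; rest ⊤}  OUT={b:-; rest ⊤}
  B4:  IN={b:-; rest ⊤}  OUT={b:-; rest ⊤}
  B5:  IN={b:-; rest ⊤}  OUT={a:-, b:-, f:+; rest ⊤}

Merge at B3: IN[B3] = OUT[B2] = {a: ⊤, b: -, c: ⊤, d: ⊤, e: ⊤, f: ⊤}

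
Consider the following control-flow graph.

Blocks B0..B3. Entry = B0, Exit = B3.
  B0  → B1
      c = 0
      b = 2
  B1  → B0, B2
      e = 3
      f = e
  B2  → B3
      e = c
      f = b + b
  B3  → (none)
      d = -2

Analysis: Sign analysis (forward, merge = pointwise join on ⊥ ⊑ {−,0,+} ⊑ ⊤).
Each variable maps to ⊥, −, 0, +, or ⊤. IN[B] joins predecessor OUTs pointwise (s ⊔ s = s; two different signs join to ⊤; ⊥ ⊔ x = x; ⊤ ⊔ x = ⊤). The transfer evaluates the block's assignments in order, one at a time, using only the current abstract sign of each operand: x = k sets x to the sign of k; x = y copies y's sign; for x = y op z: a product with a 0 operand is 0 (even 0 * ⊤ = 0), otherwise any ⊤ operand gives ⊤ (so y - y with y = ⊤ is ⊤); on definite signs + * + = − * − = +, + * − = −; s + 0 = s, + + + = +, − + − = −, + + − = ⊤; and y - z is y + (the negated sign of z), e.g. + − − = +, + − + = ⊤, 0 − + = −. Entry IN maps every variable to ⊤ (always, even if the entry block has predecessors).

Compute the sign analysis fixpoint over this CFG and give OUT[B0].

Per-block solution:
  B0:  IN=(all ⊤)  OUT={b:+, c:0; rest ⊤}
  B1:  IN={b:+, c:0; rest ⊤}  OUT={b:+, c:0, e:+, f:+; rest ⊤}
  B2:  IN={b:+, c:0, e:+, f:+; rest ⊤}  OUT={b:+, c:0, e:0, f:+; rest ⊤}
  B3:  IN={b:+, c:0, e:0, f:+; rest ⊤}  OUT={b:+, c:0, d:-, e:0, f:+; rest ⊤}

Merge at B0 (entry node, so the boundary value (all ⊤) is joined with the incoming edge(s)): IN[B0] = (all ⊤) ⊔ OUT[B1] = {a: ⊤, b: ⊤, c: ⊤, d: ⊤, e: ⊤, f: ⊤}
Applying B0's transfer function to that IN value gives OUT[B0] (row B0 above).

Answer: {a: ⊤, b: +, c: 0, d: ⊤, e: ⊤, f: ⊤}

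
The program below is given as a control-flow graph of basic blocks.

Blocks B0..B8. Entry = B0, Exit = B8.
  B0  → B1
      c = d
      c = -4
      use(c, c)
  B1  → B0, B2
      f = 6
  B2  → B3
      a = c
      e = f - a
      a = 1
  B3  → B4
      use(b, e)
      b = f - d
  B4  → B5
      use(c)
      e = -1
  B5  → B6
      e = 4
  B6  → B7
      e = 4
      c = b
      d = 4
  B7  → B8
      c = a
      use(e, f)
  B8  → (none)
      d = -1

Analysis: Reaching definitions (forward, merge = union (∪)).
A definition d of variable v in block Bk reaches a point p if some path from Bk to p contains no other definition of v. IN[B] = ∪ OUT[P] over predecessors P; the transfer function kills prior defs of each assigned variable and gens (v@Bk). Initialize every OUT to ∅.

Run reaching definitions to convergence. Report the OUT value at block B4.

Fixpoint table:
  B0:  IN={c@B0, f@B1}  OUT={c@B0, f@B1}
  B1:  IN={c@B0, f@B1}  OUT={c@B0, f@B1}
  B2:  IN={c@B0, f@B1}  OUT={a@B2, c@B0, e@B2, f@B1}
  B3:  IN={a@B2, c@B0, e@B2, f@B1}  OUT={a@B2, b@B3, c@B0, e@B2, f@B1}
  B4:  IN={a@B2, b@B3, c@B0, e@B2, f@B1}  OUT={a@B2, b@B3, c@B0, e@B4, f@B1}
  B5:  IN={a@B2, b@B3, c@B0, e@B4, f@B1}  OUT={a@B2, b@B3, c@B0, e@B5, f@B1}
  B6:  IN={a@B2, b@B3, c@B0, e@B5, f@B1}  OUT={a@B2, b@B3, c@B6, d@B6, e@B6, f@B1}
  B7:  IN={a@B2, b@B3, c@B6, d@B6, e@B6, f@B1}  OUT={a@B2, b@B3, c@B7, d@B6, e@B6, f@B1}
  B8:  IN={a@B2, b@B3, c@B7, d@B6, e@B6, f@B1}  OUT={a@B2, b@B3, c@B7, d@B8, e@B6, f@B1}

Merge at B4: IN[B4] = OUT[B3] = {a@B2, b@B3, c@B0, e@B2, f@B1}
Applying B4's transfer function to that IN value gives OUT[B4] (row B4 above).

Answer: {a@B2, b@B3, c@B0, e@B4, f@B1}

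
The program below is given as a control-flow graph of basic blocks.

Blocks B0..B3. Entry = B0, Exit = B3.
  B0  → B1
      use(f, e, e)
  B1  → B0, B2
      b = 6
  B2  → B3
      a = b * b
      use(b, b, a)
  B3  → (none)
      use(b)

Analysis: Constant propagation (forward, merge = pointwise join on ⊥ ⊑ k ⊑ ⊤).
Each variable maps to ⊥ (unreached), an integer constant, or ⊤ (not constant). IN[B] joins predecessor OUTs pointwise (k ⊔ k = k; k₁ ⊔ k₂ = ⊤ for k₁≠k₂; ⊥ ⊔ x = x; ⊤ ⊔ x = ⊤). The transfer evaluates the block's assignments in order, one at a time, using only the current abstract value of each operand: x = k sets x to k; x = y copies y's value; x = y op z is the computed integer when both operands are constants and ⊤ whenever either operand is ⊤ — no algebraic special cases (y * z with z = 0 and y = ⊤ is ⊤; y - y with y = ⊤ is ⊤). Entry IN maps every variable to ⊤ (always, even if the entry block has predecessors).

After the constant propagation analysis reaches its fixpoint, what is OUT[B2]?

Per-block solution:
  B0:  IN=(all ⊤)  OUT=(all ⊤)
  B1:  IN=(all ⊤)  OUT={b:6; rest ⊤}
  B2:  IN={b:6; rest ⊤}  OUT={a:36, b:6; rest ⊤}
  B3:  IN={a:36, b:6; rest ⊤}  OUT={a:36, b:6; rest ⊤}

Merge at B2: IN[B2] = OUT[B1] = {a: ⊤, b: 6, c: ⊤, d: ⊤, e: ⊤, f: ⊤}
Applying B2's transfer function to that IN value gives OUT[B2] (row B2 above).

Answer: {a: 36, b: 6, c: ⊤, d: ⊤, e: ⊤, f: ⊤}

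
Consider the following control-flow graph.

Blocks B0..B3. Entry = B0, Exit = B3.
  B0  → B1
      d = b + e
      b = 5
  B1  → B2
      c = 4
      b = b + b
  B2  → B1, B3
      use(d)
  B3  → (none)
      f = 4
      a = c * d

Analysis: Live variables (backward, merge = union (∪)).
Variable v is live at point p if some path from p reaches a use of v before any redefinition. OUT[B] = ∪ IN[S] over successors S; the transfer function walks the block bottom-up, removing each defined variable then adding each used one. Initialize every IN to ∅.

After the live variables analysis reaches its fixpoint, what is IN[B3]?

Per-block solution:
  B0:   IN={b, e}   OUT={b, d}
  B1:   IN={b, d}   OUT={b, c, d}
  B2:   IN={b, c, d}   OUT={b, c, d}
  B3:   IN={c, d}   OUT={}

B3 is the boundary node: OUT[B3] = {}
Applying B3's transfer function to that OUT value gives IN[B3] (row B3 above).

Answer: {c, d}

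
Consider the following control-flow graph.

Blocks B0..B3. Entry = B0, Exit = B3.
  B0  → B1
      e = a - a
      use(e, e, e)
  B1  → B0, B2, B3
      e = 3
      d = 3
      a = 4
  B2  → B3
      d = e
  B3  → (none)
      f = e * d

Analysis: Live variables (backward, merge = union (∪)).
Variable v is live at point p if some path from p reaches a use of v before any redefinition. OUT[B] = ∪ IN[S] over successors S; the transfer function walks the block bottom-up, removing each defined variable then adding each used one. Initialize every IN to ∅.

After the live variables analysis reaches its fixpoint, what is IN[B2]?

Per-block solution:
  B0:  IN={a}  OUT={}
  B1:  IN={}  OUT={a, d, e}
  B2:  IN={e}  OUT={d, e}
  B3:  IN={d, e}  OUT={}

Merge at B2: OUT[B2] = IN[B3] = {d, e}
Applying B2's transfer function to that OUT value gives IN[B2] (row B2 above).

Answer: {e}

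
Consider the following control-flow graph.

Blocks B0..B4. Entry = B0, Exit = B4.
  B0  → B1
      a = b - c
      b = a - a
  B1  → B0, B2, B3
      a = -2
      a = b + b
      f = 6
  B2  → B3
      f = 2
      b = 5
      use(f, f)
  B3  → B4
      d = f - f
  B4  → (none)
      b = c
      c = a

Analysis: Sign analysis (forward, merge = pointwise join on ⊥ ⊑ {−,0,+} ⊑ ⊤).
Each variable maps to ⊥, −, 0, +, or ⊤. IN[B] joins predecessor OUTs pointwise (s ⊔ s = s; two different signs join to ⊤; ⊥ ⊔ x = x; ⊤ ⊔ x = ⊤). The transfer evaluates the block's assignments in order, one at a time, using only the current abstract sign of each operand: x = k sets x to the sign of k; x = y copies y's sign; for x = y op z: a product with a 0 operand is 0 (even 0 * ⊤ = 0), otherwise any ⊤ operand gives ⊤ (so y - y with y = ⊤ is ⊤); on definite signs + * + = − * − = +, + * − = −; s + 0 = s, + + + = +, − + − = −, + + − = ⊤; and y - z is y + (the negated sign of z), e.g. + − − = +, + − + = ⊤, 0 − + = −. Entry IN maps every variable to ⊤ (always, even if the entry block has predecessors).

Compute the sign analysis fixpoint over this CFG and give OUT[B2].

Answer: {a: ⊤, b: +, c: ⊤, d: ⊤, e: ⊤, f: +}

Trace:
Converged values:
  B0:   IN=(all ⊤)   OUT=(all ⊤)
  B1:   IN=(all ⊤)   OUT={f:+; rest ⊤}
  B2:   IN={f:+; rest ⊤}   OUT={b:+, f:+; rest ⊤}
  B3:   IN={f:+; rest ⊤}   OUT={f:+; rest ⊤}
  B4:   IN={f:+; rest ⊤}   OUT={f:+; rest ⊤}

Merge at B2: IN[B2] = OUT[B1] = {a: ⊤, b: ⊤, c: ⊤, d: ⊤, e: ⊤, f: +}
Applying B2's transfer function to that IN value gives OUT[B2] (row B2 above).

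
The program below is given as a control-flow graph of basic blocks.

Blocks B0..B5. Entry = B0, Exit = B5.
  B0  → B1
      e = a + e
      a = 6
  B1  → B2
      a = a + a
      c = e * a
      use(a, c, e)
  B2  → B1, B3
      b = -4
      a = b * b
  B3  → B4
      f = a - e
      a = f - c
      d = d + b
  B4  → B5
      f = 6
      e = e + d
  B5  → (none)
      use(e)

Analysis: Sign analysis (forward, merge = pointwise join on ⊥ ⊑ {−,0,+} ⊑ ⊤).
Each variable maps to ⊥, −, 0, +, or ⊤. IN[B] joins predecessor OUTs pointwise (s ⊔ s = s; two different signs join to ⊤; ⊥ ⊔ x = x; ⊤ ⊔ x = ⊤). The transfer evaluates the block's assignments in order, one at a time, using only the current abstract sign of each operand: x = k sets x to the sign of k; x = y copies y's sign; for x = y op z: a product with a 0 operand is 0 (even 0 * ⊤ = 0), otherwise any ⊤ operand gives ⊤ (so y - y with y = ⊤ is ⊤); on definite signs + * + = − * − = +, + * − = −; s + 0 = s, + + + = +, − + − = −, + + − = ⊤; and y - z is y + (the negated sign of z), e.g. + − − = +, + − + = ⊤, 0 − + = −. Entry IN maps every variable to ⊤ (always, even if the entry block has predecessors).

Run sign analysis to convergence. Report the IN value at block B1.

Answer: {a: +, b: ⊤, c: ⊤, d: ⊤, e: ⊤, f: ⊤}

Trace:
Converged values:
  B0:   IN=(all ⊤)   OUT={a:+; rest ⊤}
  B1:   IN={a:+; rest ⊤}   OUT={a:+; rest ⊤}
  B2:   IN={a:+; rest ⊤}   OUT={a:+, b:-; rest ⊤}
  B3:   IN={a:+, b:-; rest ⊤}   OUT={b:-; rest ⊤}
  B4:   IN={b:-; rest ⊤}   OUT={b:-, f:+; rest ⊤}
  B5:   IN={b:-, f:+; rest ⊤}   OUT={b:-, f:+; rest ⊤}

Merge at B1: IN[B1] = OUT[B0] ⊔ OUT[B2] = {a: +, b: ⊤, c: ⊤, d: ⊤, e: ⊤, f: ⊤}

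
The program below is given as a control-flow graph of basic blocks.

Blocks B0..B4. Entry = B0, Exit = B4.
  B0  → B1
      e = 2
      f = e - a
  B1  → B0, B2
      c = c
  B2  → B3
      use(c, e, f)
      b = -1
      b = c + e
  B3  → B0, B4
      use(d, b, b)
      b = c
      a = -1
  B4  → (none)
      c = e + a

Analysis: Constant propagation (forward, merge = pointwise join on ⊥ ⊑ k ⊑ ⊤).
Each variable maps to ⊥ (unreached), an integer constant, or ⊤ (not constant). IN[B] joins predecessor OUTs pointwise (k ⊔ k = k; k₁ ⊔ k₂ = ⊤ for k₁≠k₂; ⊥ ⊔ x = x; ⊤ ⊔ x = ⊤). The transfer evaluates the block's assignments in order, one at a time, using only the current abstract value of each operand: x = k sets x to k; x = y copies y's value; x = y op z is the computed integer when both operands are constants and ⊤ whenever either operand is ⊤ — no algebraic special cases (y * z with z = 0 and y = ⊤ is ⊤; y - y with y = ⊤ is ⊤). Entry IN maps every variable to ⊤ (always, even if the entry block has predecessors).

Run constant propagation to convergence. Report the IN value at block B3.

Fixpoint table:
  B0: | IN=(all ⊤) | OUT={e:2; rest ⊤}
  B1: | IN={e:2; rest ⊤} | OUT={e:2; rest ⊤}
  B2: | IN={e:2; rest ⊤} | OUT={e:2; rest ⊤}
  B3: | IN={e:2; rest ⊤} | OUT={a:-1, e:2; rest ⊤}
  B4: | IN={a:-1, e:2; rest ⊤} | OUT={a:-1, c:1, e:2; rest ⊤}

Merge at B3: IN[B3] = OUT[B2] = {a: ⊤, b: ⊤, c: ⊤, d: ⊤, e: 2, f: ⊤}

Answer: {a: ⊤, b: ⊤, c: ⊤, d: ⊤, e: 2, f: ⊤}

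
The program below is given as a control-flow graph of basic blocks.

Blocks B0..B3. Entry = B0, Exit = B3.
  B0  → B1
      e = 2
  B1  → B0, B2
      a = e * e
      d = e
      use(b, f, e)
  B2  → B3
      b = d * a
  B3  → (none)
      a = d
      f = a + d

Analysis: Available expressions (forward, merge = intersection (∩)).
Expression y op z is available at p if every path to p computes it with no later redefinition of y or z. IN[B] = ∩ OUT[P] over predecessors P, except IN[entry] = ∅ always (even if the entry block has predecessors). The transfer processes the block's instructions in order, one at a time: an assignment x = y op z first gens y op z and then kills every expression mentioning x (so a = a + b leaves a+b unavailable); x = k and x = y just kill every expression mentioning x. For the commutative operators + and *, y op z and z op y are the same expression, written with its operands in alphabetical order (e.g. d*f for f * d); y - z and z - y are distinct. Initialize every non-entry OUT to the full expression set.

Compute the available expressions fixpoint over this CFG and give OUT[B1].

Converged values:
  B0:   IN={}   OUT={}
  B1:   IN={}   OUT={e*e}
  B2:   IN={e*e}   OUT={a*d, e*e}
  B3:   IN={a*d, e*e}   OUT={a+d, e*e}

Merge at B1: IN[B1] = OUT[B0] = {}
Applying B1's transfer function to that IN value gives OUT[B1] (row B1 above).

Answer: {e*e}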